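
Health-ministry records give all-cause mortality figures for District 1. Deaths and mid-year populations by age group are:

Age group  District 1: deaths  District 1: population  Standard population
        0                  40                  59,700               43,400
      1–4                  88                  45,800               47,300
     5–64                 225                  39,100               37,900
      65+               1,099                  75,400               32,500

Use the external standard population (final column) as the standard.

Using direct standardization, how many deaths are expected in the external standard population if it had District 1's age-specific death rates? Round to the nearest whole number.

812

Age-specific rates per 100,000 for District 1: 67.00, 192.14, 575.45, 1457.56.
Expected deaths = Σ (standard pop × age-specific rate ÷ 100,000)
= 43,400×67.00/100,000 + 47,300×192.14/100,000 + 37,900×575.45/100,000 + 32,500×1457.56/100,000
= 29.08 + 90.88 + 218.09 + 473.71 = 811.76.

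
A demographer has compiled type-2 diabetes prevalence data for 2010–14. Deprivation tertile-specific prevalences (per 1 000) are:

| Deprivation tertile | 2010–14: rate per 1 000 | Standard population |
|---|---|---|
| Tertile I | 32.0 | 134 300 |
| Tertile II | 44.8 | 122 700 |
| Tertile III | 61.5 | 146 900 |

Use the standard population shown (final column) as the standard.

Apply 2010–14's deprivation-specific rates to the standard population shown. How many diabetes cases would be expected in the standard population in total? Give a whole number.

18829

Expected diabetes cases = Σ (standard pop × deprivation-specific rate ÷ 1 000)
= 134 300×32.0/1 000 + 122 700×44.8/1 000 + 146 900×61.5/1 000
= 4297.60 + 5496.96 + 9034.35 = 18828.91.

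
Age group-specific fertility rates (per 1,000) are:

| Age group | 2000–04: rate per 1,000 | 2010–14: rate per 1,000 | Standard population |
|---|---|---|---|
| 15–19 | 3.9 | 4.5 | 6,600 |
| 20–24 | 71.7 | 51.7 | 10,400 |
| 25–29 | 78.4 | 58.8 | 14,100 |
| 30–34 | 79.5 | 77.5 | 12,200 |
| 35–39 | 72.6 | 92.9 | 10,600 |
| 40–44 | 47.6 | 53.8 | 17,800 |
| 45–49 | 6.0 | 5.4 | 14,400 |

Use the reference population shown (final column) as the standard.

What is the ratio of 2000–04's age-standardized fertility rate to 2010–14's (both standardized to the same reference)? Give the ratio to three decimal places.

1.043

Standard total = 86,100; weights = 0.0767, 0.1208, 0.1638, 0.1417, 0.1231, 0.2067, 0.1672.
2000–04: 0.0767×3.9 + 0.1208×71.7 + 0.1638×78.4 + 0.1417×79.5 + 0.1231×72.6 + 0.2067×47.6 + 0.1672×6.0 = 52.8455 per 1,000.
2010–14: 0.0767×4.5 + 0.1208×51.7 + 0.1638×58.8 + 0.1417×77.5 + 0.1231×92.9 + 0.2067×53.8 + 0.1672×5.4 = 50.6632 per 1,000.
Ratio = 52.8455 ÷ 50.6632 = 1.04308.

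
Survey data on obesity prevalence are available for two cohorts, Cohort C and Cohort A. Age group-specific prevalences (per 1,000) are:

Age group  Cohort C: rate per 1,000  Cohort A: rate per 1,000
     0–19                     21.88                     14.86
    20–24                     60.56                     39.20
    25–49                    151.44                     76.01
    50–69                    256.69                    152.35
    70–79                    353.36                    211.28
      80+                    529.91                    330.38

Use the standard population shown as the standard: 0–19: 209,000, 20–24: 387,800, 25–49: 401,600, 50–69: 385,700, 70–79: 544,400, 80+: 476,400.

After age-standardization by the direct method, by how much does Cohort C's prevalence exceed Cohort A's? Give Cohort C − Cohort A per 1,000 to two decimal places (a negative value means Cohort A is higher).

Standard total = 2,404,900; weights = 0.0869, 0.1613, 0.1670, 0.1604, 0.2264, 0.1981.
Cohort C: 0.0869×21.88 + 0.1613×60.56 + 0.1670×151.44 + 0.1604×256.69 + 0.2264×353.36 + 0.1981×529.91 = 263.0879 per 1,000.
Cohort A: 0.0869×14.86 + 0.1613×39.20 + 0.1670×76.01 + 0.1604×152.35 + 0.2264×211.28 + 0.1981×330.38 = 158.0142 per 1,000.
Difference = 263.0879 − 158.0142 = 105.0737.

105.07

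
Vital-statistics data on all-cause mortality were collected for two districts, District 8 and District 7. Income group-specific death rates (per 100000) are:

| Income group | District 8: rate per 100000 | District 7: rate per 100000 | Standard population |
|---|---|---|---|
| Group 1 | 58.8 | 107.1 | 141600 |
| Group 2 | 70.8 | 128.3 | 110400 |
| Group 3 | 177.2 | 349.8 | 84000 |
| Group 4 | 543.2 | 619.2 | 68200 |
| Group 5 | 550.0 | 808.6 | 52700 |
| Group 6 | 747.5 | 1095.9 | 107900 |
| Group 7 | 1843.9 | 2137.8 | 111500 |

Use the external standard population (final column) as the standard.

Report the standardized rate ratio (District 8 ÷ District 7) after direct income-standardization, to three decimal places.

Standard total = 676300; weights = 0.2094, 0.1632, 0.1242, 0.1008, 0.0779, 0.1595, 0.1649.
District 8: 0.2094×58.8 + 0.1632×70.8 + 0.1242×177.2 + 0.1008×543.2 + 0.0779×550.0 + 0.1595×747.5 + 0.1649×1843.9 = 566.7729 per 100000.
District 7: 0.2094×107.1 + 0.1632×128.3 + 0.1242×349.8 + 0.1008×619.2 + 0.0779×808.6 + 0.1595×1095.9 + 0.1649×2137.8 = 739.5651 per 100000.
Ratio = 566.7729 ÷ 739.5651 = 0.76636.

0.766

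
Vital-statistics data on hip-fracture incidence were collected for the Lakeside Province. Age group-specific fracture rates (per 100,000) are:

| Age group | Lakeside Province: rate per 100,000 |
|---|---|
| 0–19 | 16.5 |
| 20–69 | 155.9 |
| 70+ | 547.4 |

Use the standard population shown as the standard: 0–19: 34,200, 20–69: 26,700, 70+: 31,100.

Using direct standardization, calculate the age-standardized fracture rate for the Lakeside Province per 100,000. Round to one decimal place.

236.4

Standard total = 92,000; weights = 0.3717, 0.2902, 0.3380.
Standardized rate: 0.3717×16.5 + 0.2902×155.9 + 0.3380×547.4 = 236.4236 per 100,000.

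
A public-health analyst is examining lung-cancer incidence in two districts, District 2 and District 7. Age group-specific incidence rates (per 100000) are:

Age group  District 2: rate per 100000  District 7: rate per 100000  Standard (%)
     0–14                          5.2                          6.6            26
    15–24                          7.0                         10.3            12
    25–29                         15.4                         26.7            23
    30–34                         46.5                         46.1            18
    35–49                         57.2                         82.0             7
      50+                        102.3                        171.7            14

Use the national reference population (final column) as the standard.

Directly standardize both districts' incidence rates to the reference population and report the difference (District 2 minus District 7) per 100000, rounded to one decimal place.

Standard weights: 0.26, 0.12, 0.23, 0.18, 0.07, 0.14.
District 2: 0.2600×5.2 + 0.1200×7.0 + 0.2300×15.4 + 0.1800×46.5 + 0.0700×57.2 + 0.1400×102.3 = 32.4300 per 100000.
District 7: 0.2600×6.6 + 0.1200×10.3 + 0.2300×26.7 + 0.1800×46.1 + 0.0700×82.0 + 0.1400×171.7 = 47.1690 per 100000.
Difference = 32.4300 − 47.1690 = -14.7390.

-14.7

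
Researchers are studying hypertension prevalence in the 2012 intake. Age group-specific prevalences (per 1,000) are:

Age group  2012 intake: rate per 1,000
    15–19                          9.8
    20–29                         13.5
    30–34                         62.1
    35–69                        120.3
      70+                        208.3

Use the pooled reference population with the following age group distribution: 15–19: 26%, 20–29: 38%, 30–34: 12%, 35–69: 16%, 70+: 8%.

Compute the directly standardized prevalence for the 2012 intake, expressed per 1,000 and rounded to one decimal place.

Standard weights: 0.26, 0.38, 0.12, 0.16, 0.08.
Standardized rate: 0.2600×9.8 + 0.3800×13.5 + 0.1200×62.1 + 0.1600×120.3 + 0.0800×208.3 = 51.0420 per 1,000.

51.0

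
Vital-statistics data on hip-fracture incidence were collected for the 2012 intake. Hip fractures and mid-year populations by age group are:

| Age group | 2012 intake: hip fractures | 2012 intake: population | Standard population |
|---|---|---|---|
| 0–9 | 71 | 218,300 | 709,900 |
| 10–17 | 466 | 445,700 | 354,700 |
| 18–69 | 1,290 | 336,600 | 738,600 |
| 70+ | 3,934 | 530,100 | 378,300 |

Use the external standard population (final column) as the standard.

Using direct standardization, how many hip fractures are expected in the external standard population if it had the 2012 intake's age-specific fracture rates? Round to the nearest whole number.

Age-specific rates per 100,000 for the 2012 intake: 32.52, 104.55, 383.24, 742.12.
Expected hip fractures = Σ (standard pop × age-specific rate ÷ 100,000)
= 709,900×32.52/100,000 + 354,700×104.55/100,000 + 738,600×383.24/100,000 + 378,300×742.12/100,000
= 230.89 + 370.86 + 2830.64 + 2807.46 = 6239.84.

6240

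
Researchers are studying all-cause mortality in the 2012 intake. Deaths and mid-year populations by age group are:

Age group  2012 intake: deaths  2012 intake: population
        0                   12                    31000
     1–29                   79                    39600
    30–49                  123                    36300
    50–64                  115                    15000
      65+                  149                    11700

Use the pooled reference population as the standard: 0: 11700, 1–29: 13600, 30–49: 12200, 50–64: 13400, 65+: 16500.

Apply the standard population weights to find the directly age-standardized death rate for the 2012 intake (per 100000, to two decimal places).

572.49

Age-specific rates per 100000 for the 2012 intake: 38.71, 199.49, 338.84, 766.67, 1273.50.
Standard total = 67400; weights = 0.1736, 0.2018, 0.1810, 0.1988, 0.2448.
Standardized rate: 0.1736×38.71 + 0.2018×199.49 + 0.1810×338.84 + 0.1988×766.67 + 0.2448×1273.50 = 572.4937 per 100000.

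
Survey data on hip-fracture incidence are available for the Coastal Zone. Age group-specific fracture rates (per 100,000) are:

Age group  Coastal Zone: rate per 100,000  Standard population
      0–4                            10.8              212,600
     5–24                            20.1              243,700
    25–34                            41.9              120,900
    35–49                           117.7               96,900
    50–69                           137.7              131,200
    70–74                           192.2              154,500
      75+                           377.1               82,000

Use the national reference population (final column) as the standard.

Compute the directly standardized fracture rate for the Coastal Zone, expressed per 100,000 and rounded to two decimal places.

98.24

Standard total = 1,041,800; weights = 0.2041, 0.2339, 0.1160, 0.0930, 0.1259, 0.1483, 0.0787.
Standardized rate: 0.2041×10.8 + 0.2339×20.1 + 0.1160×41.9 + 0.0930×117.7 + 0.1259×137.7 + 0.1483×192.2 + 0.0787×377.1 = 98.2421 per 100,000.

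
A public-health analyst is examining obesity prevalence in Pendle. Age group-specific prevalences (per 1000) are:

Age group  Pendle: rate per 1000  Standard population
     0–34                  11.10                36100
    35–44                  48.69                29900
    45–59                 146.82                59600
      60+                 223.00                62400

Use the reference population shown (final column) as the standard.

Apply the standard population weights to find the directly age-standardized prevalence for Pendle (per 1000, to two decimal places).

130.44

Standard total = 188000; weights = 0.1920, 0.1590, 0.3170, 0.3319.
Standardized rate: 0.1920×11.10 + 0.1590×48.69 + 0.3170×146.82 + 0.3319×223.00 = 130.4373 per 1000.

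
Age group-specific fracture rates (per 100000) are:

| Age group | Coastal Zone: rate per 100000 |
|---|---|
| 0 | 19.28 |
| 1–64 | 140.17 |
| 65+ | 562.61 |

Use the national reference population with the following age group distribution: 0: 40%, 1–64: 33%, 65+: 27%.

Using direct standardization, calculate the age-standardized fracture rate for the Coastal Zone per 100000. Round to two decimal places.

Standard weights: 0.40, 0.33, 0.27.
Standardized rate: 0.4000×19.28 + 0.3300×140.17 + 0.2700×562.61 = 205.8728 per 100000.

205.87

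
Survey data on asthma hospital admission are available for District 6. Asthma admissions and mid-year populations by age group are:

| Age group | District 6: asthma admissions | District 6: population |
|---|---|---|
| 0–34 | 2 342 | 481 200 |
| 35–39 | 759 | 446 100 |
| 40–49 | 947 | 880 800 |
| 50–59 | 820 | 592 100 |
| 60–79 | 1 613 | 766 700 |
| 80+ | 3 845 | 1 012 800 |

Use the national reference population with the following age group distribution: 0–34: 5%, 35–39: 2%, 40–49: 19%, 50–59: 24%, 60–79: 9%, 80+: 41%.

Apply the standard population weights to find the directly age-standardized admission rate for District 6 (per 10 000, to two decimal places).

25.60

Age-specific rates per 10 000 for District 6: 48.67, 17.01, 10.75, 13.85, 21.04, 37.96.
Standard weights: 0.05, 0.02, 0.19, 0.24, 0.09, 0.41.
Standardized rate: 0.0500×48.67 + 0.0200×17.01 + 0.1900×10.75 + 0.2400×13.85 + 0.0900×21.04 + 0.4100×37.96 = 25.5991 per 10 000.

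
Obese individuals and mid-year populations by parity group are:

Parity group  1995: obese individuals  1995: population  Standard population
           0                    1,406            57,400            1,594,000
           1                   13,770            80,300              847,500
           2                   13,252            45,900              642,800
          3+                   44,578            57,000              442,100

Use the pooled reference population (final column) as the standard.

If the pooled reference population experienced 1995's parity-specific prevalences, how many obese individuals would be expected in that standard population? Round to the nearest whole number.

Parity-specific rates per 1,000 for 1995: 24.495, 171.482, 288.715, 782.070.
Expected obese individuals = Σ (standard pop × parity-specific rate ÷ 1,000)
= 1,594,000×24.495/1,000 + 847,500×171.482/1,000 + 642,800×288.715/1,000 + 442,100×782.070/1,000
= 39044.67 + 145330.95 + 185585.74 + 345753.22 = 715714.58.

715715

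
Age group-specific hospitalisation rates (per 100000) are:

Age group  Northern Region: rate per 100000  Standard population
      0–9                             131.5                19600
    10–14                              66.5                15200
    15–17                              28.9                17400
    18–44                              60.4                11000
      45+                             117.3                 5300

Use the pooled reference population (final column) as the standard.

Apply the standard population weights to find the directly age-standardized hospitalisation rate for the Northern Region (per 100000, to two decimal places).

78.50

Standard total = 68500; weights = 0.2861, 0.2219, 0.2540, 0.1606, 0.0774.
Standardized rate: 0.2861×131.5 + 0.2219×66.5 + 0.2540×28.9 + 0.1606×60.4 + 0.0774×117.3 = 78.4985 per 100000.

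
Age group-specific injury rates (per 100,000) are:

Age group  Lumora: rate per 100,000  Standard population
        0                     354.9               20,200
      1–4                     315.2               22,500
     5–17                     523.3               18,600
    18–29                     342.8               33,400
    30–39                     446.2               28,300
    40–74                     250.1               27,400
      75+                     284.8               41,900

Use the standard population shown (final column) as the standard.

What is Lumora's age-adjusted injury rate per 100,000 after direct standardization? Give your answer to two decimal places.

Standard total = 192,300; weights = 0.1050, 0.1170, 0.0967, 0.1737, 0.1472, 0.1425, 0.2179.
Standardized rate: 0.1050×354.9 + 0.1170×315.2 + 0.0967×523.3 + 0.1737×342.8 + 0.1472×446.2 + 0.1425×250.1 + 0.2179×284.8 = 347.6713 per 100,000.

347.67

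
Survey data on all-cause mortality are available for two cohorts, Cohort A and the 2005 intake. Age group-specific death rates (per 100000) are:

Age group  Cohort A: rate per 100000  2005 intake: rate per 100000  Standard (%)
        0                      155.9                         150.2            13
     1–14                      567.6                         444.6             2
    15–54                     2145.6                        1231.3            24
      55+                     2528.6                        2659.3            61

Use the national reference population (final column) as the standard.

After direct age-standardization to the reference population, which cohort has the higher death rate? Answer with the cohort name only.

Standard weights: 0.13, 0.02, 0.24, 0.61.
Cohort A: 0.1300×155.9 + 0.0200×567.6 + 0.2400×2145.6 + 0.6100×2528.6 = 2089.0090 per 100000.
The 2005 intake: 0.1300×150.2 + 0.0200×444.6 + 0.2400×1231.3 + 0.6100×2659.3 = 1946.1030 per 100000.

Cohort A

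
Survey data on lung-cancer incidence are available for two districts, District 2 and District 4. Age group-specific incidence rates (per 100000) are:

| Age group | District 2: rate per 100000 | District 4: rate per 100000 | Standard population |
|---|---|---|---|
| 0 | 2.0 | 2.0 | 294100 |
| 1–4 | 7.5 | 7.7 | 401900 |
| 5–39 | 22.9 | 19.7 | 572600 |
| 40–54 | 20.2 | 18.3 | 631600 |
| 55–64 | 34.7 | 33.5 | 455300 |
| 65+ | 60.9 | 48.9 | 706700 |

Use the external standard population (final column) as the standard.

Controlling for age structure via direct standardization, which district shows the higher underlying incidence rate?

Standard total = 3062200; weights = 0.0960, 0.1312, 0.1870, 0.2063, 0.1487, 0.2308.
District 2: 0.0960×2.0 + 0.1312×7.5 + 0.1870×22.9 + 0.2063×20.2 + 0.1487×34.7 + 0.2308×60.9 = 28.8388 per 100000.
District 4: 0.0960×2.0 + 0.1312×7.7 + 0.1870×19.7 + 0.2063×18.3 + 0.1487×33.5 + 0.2308×48.9 = 24.9270 per 100000.

District 2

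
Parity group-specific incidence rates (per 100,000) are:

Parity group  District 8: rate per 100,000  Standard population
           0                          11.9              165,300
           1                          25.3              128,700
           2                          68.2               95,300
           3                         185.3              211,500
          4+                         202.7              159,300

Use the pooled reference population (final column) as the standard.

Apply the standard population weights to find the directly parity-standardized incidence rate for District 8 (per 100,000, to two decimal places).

Standard total = 760,100; weights = 0.2175, 0.1693, 0.1254, 0.2783, 0.2096.
Standardized rate: 0.2175×11.9 + 0.1693×25.3 + 0.1254×68.2 + 0.2783×185.3 + 0.2096×202.7 = 109.4641 per 100,000.

109.46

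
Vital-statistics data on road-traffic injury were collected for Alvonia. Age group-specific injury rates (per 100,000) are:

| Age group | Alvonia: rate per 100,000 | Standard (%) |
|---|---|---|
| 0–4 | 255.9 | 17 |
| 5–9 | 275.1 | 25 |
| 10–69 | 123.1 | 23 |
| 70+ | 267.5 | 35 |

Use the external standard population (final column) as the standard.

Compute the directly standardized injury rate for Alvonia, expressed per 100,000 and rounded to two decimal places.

234.22

Standard weights: 0.17, 0.25, 0.23, 0.35.
Standardized rate: 0.1700×255.9 + 0.2500×275.1 + 0.2300×123.1 + 0.3500×267.5 = 234.2160 per 100,000.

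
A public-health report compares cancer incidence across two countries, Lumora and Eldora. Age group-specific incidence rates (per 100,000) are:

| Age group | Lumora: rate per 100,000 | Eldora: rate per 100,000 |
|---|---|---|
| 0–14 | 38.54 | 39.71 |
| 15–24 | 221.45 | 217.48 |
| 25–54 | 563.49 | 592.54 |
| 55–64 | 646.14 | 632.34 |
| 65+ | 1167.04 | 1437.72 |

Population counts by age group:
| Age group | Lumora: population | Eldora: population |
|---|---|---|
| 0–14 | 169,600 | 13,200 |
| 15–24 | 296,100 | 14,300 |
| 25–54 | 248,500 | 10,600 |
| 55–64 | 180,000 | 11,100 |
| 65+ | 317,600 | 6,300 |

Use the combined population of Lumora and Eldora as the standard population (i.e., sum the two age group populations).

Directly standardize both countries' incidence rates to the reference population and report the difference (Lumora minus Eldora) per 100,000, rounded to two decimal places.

Combined standard total = 1,267,300; weights = 0.1442, 0.2449, 0.2045, 0.1508, 0.2556.
Lumora: 0.1442×38.54 + 0.2449×221.45 + 0.2045×563.49 + 0.1508×646.14 + 0.2556×1167.04 = 570.7134 per 100,000.
Eldora: 0.1442×39.71 + 0.2449×217.48 + 0.2045×592.54 + 0.1508×632.34 + 0.2556×1437.72 = 642.9492 per 100,000.
Difference = 570.7134 − 642.9492 = -72.2359.

-72.24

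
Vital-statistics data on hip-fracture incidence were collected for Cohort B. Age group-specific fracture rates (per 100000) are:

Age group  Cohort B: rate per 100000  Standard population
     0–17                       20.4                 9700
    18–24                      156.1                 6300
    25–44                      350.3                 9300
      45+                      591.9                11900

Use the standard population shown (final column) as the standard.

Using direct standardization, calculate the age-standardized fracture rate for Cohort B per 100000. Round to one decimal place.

Standard total = 37200; weights = 0.2608, 0.1694, 0.2500, 0.3199.
Standardized rate: 0.2608×20.4 + 0.1694×156.1 + 0.2500×350.3 + 0.3199×591.9 = 308.6750 per 100000.

308.7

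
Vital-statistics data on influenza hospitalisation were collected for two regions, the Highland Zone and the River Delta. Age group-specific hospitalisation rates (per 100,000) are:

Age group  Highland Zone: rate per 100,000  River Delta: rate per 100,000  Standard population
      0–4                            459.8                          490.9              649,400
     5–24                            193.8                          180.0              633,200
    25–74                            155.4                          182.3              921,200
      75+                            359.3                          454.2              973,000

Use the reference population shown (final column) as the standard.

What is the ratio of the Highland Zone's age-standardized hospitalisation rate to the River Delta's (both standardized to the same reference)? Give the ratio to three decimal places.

Standard total = 3,176,800; weights = 0.2044, 0.1993, 0.2900, 0.3063.
The Highland Zone: 0.2044×459.8 + 0.1993×193.8 + 0.2900×155.4 + 0.3063×359.3 = 287.7303 per 100,000.
The River Delta: 0.2044×490.9 + 0.1993×180.0 + 0.2900×182.3 + 0.3063×454.2 = 328.2038 per 100,000.
Ratio = 287.7303 ÷ 328.2038 = 0.87668.

0.877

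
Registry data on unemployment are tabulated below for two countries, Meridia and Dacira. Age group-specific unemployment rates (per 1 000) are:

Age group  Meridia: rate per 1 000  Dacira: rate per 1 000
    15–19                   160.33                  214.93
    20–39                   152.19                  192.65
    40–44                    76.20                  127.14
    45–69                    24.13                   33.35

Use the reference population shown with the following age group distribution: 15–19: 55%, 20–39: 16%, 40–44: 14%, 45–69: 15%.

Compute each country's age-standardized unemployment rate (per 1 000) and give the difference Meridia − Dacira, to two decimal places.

Standard weights: 0.55, 0.16, 0.14, 0.15.
Meridia: 0.5500×160.33 + 0.1600×152.19 + 0.1400×76.20 + 0.1500×24.13 = 126.8194 per 1 000.
Dacira: 0.5500×214.93 + 0.1600×192.65 + 0.1400×127.14 + 0.1500×33.35 = 171.8376 per 1 000.
Difference = 126.8194 − 171.8376 = -45.0182.

-45.02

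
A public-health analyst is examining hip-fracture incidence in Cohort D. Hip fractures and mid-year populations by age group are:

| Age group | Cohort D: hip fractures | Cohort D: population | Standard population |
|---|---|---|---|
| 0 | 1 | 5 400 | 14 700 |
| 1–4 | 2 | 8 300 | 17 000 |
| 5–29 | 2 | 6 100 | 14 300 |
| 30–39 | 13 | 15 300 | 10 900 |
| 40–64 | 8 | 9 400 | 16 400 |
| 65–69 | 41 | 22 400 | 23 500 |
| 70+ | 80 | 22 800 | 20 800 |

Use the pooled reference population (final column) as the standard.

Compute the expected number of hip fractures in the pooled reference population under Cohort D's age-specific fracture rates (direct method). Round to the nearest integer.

151

Age-specific rates per 100 000 for Cohort D: 18.52, 24.10, 32.79, 84.97, 85.11, 183.04, 350.88.
Expected hip fractures = Σ (standard pop × age-specific rate ÷ 100 000)
= 14 700×18.52/100 000 + 17 000×24.10/100 000 + 14 300×32.79/100 000 + 10 900×84.97/100 000 + 16 400×85.11/100 000 + 23 500×183.04/100 000 + 20 800×350.88/100 000
= 2.72 + 4.10 + 4.69 + 9.26 + 13.96 + 43.01 + 72.98 = 150.72.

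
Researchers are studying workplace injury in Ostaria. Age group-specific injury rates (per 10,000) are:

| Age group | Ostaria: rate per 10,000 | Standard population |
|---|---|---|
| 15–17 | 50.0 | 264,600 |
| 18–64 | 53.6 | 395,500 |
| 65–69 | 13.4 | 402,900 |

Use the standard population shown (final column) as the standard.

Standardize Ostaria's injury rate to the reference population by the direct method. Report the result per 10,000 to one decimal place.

37.5

Standard total = 1,063,000; weights = 0.2489, 0.3721, 0.3790.
Standardized rate: 0.2489×50.0 + 0.3721×53.6 + 0.3790×13.4 = 37.4672 per 10,000.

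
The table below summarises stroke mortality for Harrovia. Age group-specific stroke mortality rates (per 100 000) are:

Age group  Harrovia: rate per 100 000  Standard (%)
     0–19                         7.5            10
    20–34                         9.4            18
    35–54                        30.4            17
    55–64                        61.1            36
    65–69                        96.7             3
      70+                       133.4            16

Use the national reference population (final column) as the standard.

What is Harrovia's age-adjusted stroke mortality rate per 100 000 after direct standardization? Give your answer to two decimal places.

Standard weights: 0.10, 0.18, 0.17, 0.36, 0.03, 0.16.
Standardized rate: 0.1000×7.5 + 0.1800×9.4 + 0.1700×30.4 + 0.3600×61.1 + 0.0300×96.7 + 0.1600×133.4 = 53.8510 per 100 000.

53.85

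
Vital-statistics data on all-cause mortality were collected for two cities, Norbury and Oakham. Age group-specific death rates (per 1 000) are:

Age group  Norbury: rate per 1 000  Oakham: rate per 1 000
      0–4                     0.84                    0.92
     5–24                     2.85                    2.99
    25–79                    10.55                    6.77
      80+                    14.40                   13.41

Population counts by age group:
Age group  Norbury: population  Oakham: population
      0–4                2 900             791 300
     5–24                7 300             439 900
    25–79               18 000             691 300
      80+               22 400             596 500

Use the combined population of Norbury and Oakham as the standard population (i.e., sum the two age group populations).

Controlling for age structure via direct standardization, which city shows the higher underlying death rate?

Combined standard total = 2 569 600; weights = 0.3091, 0.1740, 0.2760, 0.2409.
Norbury: 0.3091×0.84 + 0.1740×2.85 + 0.2760×10.55 + 0.2409×14.40 = 7.1361 per 1 000.
Oakham: 0.3091×0.92 + 0.1740×2.99 + 0.2760×6.77 + 0.2409×13.41 = 5.9033 per 1 000.

Norbury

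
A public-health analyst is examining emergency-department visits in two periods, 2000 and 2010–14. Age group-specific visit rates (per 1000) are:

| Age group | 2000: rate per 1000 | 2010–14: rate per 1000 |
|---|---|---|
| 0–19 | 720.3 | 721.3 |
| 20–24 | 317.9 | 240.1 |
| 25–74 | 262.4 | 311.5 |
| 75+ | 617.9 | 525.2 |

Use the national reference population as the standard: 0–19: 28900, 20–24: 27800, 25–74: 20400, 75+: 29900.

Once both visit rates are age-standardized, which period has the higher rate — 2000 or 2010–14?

2000

Standard total = 107000; weights = 0.2701, 0.2598, 0.1907, 0.2794.
2000: 0.2701×720.3 + 0.2598×317.9 + 0.1907×262.4 + 0.2794×617.9 = 499.8361 per 1000.
2010–14: 0.2701×721.3 + 0.2598×240.1 + 0.1907×311.5 + 0.2794×525.2 = 463.3498 per 1000.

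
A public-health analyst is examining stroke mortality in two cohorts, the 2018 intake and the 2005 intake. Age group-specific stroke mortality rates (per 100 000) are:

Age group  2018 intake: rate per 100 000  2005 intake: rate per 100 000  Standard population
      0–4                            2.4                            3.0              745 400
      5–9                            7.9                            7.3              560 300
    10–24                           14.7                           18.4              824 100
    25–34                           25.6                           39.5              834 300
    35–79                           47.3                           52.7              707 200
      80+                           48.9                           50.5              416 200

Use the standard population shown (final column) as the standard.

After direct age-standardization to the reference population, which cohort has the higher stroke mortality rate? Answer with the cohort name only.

2005 intake

Standard total = 4 087 500; weights = 0.1824, 0.1371, 0.2016, 0.2041, 0.1730, 0.1018.
The 2018 intake: 0.1824×2.4 + 0.1371×7.9 + 0.2016×14.7 + 0.2041×25.6 + 0.1730×47.3 + 0.1018×48.9 = 22.8723 per 100 000.
The 2005 intake: 0.1824×3.0 + 0.1371×7.3 + 0.2016×18.4 + 0.2041×39.5 + 0.1730×52.7 + 0.1018×50.5 = 27.5797 per 100 000.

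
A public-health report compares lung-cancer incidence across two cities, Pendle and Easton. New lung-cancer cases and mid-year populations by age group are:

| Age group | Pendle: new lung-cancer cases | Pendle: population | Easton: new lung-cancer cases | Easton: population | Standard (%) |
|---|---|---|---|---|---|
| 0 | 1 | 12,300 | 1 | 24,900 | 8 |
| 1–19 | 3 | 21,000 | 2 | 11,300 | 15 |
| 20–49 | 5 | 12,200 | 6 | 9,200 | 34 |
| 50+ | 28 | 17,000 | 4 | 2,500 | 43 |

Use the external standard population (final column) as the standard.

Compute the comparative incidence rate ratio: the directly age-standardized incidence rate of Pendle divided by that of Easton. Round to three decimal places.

0.932

Age-specific rates per 100,000 for Pendle: 8.13, 14.29, 40.98, 164.71.
For Easton: 4.02, 17.70, 65.22, 160.00.
Standard weights: 0.08, 0.15, 0.34, 0.43.
Pendle: 0.0800×8.13 + 0.1500×14.29 + 0.3400×40.98 + 0.4300×164.71 = 87.5512 per 100,000.
Easton: 0.0800×4.02 + 0.1500×17.70 + 0.3400×65.22 + 0.4300×160.00 = 93.9501 per 100,000.
Ratio = 87.5512 ÷ 93.9501 = 0.93189.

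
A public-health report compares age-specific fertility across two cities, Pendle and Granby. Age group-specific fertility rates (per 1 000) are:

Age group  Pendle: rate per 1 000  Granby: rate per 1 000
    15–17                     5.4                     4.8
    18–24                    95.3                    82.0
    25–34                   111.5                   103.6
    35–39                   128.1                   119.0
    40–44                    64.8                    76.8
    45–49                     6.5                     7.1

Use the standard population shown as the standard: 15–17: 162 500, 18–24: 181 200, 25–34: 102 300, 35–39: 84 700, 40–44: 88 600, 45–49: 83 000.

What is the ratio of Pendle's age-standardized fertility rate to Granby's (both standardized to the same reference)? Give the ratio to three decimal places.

Standard total = 702 300; weights = 0.2314, 0.2580, 0.1457, 0.1206, 0.1262, 0.1182.
Pendle: 0.2314×5.4 + 0.2580×95.3 + 0.1457×111.5 + 0.1206×128.1 + 0.1262×64.8 + 0.1182×6.5 = 66.4718 per 1 000.
Granby: 0.2314×4.8 + 0.2580×82.0 + 0.1457×103.6 + 0.1206×119.0 + 0.1262×76.8 + 0.1182×7.1 = 62.2380 per 1 000.
Ratio = 66.4718 ÷ 62.2380 = 1.06803.

1.068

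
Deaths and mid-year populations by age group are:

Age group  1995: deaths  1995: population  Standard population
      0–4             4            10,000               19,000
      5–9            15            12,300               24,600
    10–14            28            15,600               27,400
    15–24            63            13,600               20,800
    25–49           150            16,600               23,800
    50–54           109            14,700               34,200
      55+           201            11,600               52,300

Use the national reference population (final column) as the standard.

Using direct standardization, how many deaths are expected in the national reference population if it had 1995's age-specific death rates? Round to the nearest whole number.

Age-specific rates per 1,000 for 1995: 0.400, 1.220, 1.795, 4.632, 9.036, 7.415, 17.328.
Expected deaths = Σ (standard pop × age-specific rate ÷ 1,000)
= 19,000×0.400/1,000 + 24,600×1.220/1,000 + 27,400×1.795/1,000 + 20,800×4.632/1,000 + 23,800×9.036/1,000 + 34,200×7.415/1,000 + 52,300×17.328/1,000
= 7.60 + 30.00 + 49.18 + 96.35 + 215.06 + 253.59 + 906.23 = 1558.02.

1558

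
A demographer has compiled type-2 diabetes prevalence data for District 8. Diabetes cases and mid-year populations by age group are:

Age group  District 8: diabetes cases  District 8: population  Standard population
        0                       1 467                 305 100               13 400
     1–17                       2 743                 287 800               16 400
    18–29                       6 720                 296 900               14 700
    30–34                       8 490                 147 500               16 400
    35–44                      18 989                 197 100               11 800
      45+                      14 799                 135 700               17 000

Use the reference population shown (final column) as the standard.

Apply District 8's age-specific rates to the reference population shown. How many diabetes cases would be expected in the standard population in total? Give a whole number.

Age-specific rates per 1 000 for District 8: 4.808, 9.531, 22.634, 57.559, 96.342, 109.057.
Expected diabetes cases = Σ (standard pop × age-specific rate ÷ 1 000)
= 13 400×4.808/1 000 + 16 400×9.531/1 000 + 14 700×22.634/1 000 + 16 400×57.559/1 000 + 11 800×96.342/1 000 + 17 000×109.057/1 000
= 64.43 + 156.31 + 332.72 + 943.97 + 1136.84 + 1853.96 = 4488.23.

4488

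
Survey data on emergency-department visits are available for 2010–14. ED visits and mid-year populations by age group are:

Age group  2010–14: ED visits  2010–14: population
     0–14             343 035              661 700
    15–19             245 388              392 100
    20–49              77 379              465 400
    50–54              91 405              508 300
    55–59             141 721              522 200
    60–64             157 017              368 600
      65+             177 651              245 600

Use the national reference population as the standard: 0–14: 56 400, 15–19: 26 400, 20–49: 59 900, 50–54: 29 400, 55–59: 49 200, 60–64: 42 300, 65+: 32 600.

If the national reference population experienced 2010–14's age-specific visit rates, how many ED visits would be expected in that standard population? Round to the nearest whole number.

115959

Age-specific rates per 1 000 for 2010–14: 518.415, 625.830, 166.263, 179.825, 271.392, 425.982, 723.335.
Expected ED visits = Σ (standard pop × age-specific rate ÷ 1 000)
= 56 400×518.415/1 000 + 26 400×625.830/1 000 + 59 900×166.263/1 000 + 29 400×179.825/1 000 + 49 200×271.392/1 000 + 42 300×425.982/1 000 + 32 600×723.335/1 000
= 29238.59 + 16521.92 + 9959.18 + 5286.85 + 13352.50 + 18019.04 + 23580.71 = 115958.79.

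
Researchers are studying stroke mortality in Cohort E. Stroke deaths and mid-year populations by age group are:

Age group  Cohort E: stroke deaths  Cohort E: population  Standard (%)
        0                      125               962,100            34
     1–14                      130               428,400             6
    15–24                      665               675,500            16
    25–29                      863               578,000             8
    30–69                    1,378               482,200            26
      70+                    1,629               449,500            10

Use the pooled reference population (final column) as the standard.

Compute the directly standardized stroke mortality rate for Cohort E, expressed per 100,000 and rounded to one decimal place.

144.5

Age-specific rates per 100,000 for Cohort E: 12.99, 30.35, 98.45, 149.31, 285.77, 362.40.
Standard weights: 0.34, 0.06, 0.16, 0.08, 0.26, 0.10.
Standardized rate: 0.3400×12.99 + 0.0600×30.35 + 0.1600×98.45 + 0.0800×149.31 + 0.2600×285.77 + 0.1000×362.40 = 144.4755 per 100,000.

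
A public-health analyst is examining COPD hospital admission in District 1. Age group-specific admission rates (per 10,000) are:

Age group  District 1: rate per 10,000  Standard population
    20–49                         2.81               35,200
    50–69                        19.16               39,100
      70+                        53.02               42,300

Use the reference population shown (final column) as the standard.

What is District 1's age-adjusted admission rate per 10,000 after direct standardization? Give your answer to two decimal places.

Standard total = 116,600; weights = 0.3019, 0.3353, 0.3628.
Standardized rate: 0.3019×2.81 + 0.3353×19.16 + 0.3628×53.02 = 26.5078 per 10,000.

26.51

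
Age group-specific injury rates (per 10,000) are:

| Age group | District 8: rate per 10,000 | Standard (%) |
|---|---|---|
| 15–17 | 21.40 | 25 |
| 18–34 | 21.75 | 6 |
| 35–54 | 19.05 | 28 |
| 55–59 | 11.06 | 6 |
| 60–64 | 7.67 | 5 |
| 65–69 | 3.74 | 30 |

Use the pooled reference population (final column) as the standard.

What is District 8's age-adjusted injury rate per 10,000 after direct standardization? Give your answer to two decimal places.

14.16

Standard weights: 0.25, 0.06, 0.28, 0.06, 0.05, 0.30.
Standardized rate: 0.2500×21.40 + 0.0600×21.75 + 0.2800×19.05 + 0.0600×11.06 + 0.0500×7.67 + 0.3000×3.74 = 14.1581 per 10,000.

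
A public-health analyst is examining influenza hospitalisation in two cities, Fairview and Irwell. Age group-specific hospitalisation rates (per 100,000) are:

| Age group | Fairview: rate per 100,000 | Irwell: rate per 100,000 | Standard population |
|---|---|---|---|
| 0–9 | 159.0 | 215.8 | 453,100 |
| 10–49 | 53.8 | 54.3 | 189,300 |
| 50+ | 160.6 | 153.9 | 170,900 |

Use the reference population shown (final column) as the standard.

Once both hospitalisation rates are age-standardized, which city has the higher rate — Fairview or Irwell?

Standard total = 813,300; weights = 0.5571, 0.2328, 0.2101.
Fairview: 0.5571×159.0 + 0.2328×53.8 + 0.2101×160.6 = 134.8503 per 100,000.
Irwell: 0.5571×215.8 + 0.2328×54.3 + 0.2101×153.9 = 165.2029 per 100,000.

Irwell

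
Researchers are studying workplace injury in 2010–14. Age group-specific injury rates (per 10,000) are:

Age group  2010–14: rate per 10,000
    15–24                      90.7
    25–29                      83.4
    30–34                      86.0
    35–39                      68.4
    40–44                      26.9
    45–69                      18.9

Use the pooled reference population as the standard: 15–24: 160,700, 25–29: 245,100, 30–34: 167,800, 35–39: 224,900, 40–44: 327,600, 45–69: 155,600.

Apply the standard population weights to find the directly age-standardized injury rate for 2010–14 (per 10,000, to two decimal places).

Standard total = 1,281,700; weights = 0.1254, 0.1912, 0.1309, 0.1755, 0.2556, 0.1214.
Standardized rate: 0.1254×90.7 + 0.1912×83.4 + 0.1309×86.0 + 0.1755×68.4 + 0.2556×26.9 + 0.1214×18.9 = 59.7519 per 10,000.

59.75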